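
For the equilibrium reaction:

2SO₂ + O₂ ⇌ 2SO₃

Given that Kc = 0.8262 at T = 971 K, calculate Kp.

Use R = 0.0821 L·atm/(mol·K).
K_p = 0.0104

Δn = (moles gaseous products) − (moles gaseous reactants) = -1
T = 971 K; RT = 0.0821 × 971 = 79.7191
Kp = Kc·(RT)^Δn = 0.8262 × (79.7191)^-1 = 0.8262 × 0.012544 = 0.0104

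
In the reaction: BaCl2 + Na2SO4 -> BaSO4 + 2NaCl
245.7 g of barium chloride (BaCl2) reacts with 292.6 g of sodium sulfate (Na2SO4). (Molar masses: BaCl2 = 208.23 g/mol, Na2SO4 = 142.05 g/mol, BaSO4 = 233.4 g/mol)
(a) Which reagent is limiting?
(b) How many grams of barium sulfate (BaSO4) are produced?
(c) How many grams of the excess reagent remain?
(a) BaCl2, (b) 275.4 g, (c) 125 g

Moles of BaCl2 = 245.7 g ÷ 208.23 g/mol = 1.17995 mol
Moles of Na2SO4 = 292.6 g ÷ 142.05 g/mol = 2.05984 mol
Moles ÷ coefficient: BaCl2: 1.17995/1 = 1.18, Na2SO4: 2.05984/1 = 2.06
(a) BaCl2 has the smaller value, so BaCl2 is the limiting reagent.
(b) Moles of BaSO4 = 1.17995 mol BaCl2 × (1/1) = 1.17995 mol; mass = 1.17995 mol × 233.4 g/mol = 275.4 g
(c) Na2SO4 consumed = 1.17995 × (1/1) = 1.17995 mol; remaining = 2.05984 − 1.17995 = 0.879893 mol; mass = 0.879893 mol × 142.05 g/mol = 125 g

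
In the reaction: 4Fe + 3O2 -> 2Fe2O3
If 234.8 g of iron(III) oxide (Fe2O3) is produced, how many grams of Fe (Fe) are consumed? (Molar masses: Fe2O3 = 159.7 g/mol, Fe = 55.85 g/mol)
Moles of Fe2O3 = 234.8 g ÷ 159.7 g/mol = 1.47026 mol
Mole ratio: 4 mol Fe / 2 mol Fe2O3
Moles of Fe = 1.47026 × (4/2) = 2.94051 mol
Mass of Fe = 2.94051 mol × 55.85 g/mol = 164.2 g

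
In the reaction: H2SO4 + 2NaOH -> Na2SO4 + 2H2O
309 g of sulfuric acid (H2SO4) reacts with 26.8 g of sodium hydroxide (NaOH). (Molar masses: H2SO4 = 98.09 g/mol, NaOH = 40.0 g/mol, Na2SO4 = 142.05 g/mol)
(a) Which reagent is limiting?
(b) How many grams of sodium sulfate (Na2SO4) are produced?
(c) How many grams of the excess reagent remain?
(a) NaOH, (b) 47.59 g, (c) 276.1 g

Moles of H2SO4 = 309 g ÷ 98.09 g/mol = 3.15017 mol
Moles of NaOH = 26.8 g ÷ 40.0 g/mol = 0.67 mol
Moles ÷ coefficient: H2SO4: 3.15017/1 = 3.15, NaOH: 0.67/2 = 0.335
(a) NaOH has the smaller value, so NaOH is the limiting reagent.
(b) Moles of Na2SO4 = 0.67 mol NaOH × (1/2) = 0.335 mol; mass = 0.335 mol × 142.05 g/mol = 47.59 g
(c) H2SO4 consumed = 0.67 × (1/2) = 0.335 mol; remaining = 3.15017 − 0.335 = 2.81517 mol; mass = 2.81517 mol × 98.09 g/mol = 276.1 g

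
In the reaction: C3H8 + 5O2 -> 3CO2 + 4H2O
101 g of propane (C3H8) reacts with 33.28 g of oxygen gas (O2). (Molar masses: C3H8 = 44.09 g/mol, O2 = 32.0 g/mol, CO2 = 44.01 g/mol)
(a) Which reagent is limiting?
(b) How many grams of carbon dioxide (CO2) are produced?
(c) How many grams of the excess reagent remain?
(a) O2, (b) 27.46 g, (c) 91.83 g

Moles of C3H8 = 101 g ÷ 44.09 g/mol = 2.29077 mol
Moles of O2 = 33.28 g ÷ 32.0 g/mol = 1.04 mol
Moles ÷ coefficient: C3H8: 2.29077/1 = 2.291, O2: 1.04/5 = 0.208
(a) O2 has the smaller value, so O2 is the limiting reagent.
(b) Moles of CO2 = 1.04 mol O2 × (3/5) = 0.624 mol; mass = 0.624 mol × 44.01 g/mol = 27.46 g
(c) C3H8 consumed = 1.04 × (1/5) = 0.208 mol; remaining = 2.29077 − 0.208 = 2.08277 mol; mass = 2.08277 mol × 44.09 g/mol = 91.83 g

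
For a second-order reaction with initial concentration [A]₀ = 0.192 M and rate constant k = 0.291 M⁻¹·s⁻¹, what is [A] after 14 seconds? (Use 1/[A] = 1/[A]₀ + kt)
0.1077 M

1/[A] = 1/[A]₀ + k·t = 1/0.192 + (0.291)·(14) = 5.2083 + 4.0740 = 9.2823
[A] = 1/9.2823 = 0.1077 M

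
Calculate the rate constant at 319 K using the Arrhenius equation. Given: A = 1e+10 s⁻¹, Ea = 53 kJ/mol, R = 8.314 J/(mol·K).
2.10e+01 s⁻¹

k = A·exp(-Ea/(R·T)) = 1e+10·exp(-53000/(8.314·319)) = 1e+10·exp(-19.9837) = 1e+10·2.0951e-09 = 2.10e+01 s⁻¹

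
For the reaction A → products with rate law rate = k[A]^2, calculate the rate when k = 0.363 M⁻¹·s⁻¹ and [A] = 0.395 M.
0.05664 M/s

rate = k·[A]^2 = 0.363·(0.395)^2 = 0.363·0.156025 = 0.05664 M/s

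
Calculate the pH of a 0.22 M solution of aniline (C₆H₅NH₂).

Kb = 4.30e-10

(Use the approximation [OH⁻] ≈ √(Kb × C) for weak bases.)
pH = 8.99

[OH⁻] = √(Kb × C) = √(4.30e-10 × 0.22) = 9.7263e-06. pOH = 5.01, pH = 14 - pOH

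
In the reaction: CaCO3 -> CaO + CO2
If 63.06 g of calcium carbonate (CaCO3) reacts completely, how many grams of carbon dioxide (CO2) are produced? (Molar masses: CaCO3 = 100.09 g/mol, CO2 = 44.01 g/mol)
Moles of CaCO3 = 63.06 g ÷ 100.09 g/mol = 0.630033 mol
Mole ratio: 1 mol CO2 / 1 mol CaCO3
Moles of CO2 = 0.630033 × (1/1) = 0.630033 mol
Mass of CO2 = 0.630033 mol × 44.01 g/mol = 27.73 g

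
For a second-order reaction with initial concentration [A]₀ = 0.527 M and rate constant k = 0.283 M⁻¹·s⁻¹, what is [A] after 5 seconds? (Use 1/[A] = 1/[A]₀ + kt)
0.3019 M

1/[A] = 1/[A]₀ + k·t = 1/0.527 + (0.283)·(5) = 1.8975 + 1.4150 = 3.3125
[A] = 1/3.3125 = 0.3019 M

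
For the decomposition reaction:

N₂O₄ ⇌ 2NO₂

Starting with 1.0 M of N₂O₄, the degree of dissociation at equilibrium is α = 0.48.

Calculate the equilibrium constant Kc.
K_c = 1.7723

x = α·[A]₀ = 0.48 × 1.0 = 0.48 M dissociated.
At eq: [N₂O₄] = 1.0 − 0.48 = 0.52 M; [NO₂] = 2x = 0.96 M.
Kc = [NO₂]²/[N₂O₄] = (0.96)²/0.52 = 1.772.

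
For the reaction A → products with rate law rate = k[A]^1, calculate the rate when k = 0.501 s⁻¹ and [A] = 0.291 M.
0.1458 M/s

rate = k·[A]^1 = 0.501·(0.291)^1 = 0.501·0.291 = 0.1458 M/s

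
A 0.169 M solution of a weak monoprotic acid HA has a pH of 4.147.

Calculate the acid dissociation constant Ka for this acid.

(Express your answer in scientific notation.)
K_a = 3.01e-08

[H⁺] = 10^(−pH) = 10^(−4.147) = 7.129e-05 M. For HA ⇌ H⁺ + A⁻, Ka = x²/(C − x) = (7.129e-05)²/(0.169 − 7.129e-05) = 3.01e-08.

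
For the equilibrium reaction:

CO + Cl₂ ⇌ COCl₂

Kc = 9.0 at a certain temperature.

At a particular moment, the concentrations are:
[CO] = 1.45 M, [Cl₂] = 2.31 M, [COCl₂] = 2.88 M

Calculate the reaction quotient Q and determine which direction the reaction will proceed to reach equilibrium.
Q = 0.860, Q < K, reaction proceeds forward (toward products)

Q = ([COCl₂]) / ([CO] × [Cl₂])
  = ((2.88)) / ((1.45)·(2.31)) = 2.88/3.3495 = 0.8598
Since Q = 0.8598 < Kc = 9.0, the reaction proceeds forward (toward products) to reach equilibrium.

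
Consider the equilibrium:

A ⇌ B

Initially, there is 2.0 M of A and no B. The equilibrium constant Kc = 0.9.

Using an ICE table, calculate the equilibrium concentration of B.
[B] = 0.947 M

ICE: [A] = 2.0 − x, [B] = x.
Kc = x/(2.0 − x) = 0.9 ⇒ x = 0.9·2.0/(1 + 0.9) = 1.8/1.9 = 0.9474.
[B] = x = 0.947 M.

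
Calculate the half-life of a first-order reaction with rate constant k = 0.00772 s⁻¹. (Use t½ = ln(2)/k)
89.79 s

t½ = ln(2)/k = 0.6931/0.00772 = 89.79 s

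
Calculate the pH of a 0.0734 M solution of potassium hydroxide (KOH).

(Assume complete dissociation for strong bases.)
pH = 12.87

[OH⁻] = 0.0734 M for strong base. pOH = -log[OH⁻] = 1.13, pH = 14 - pOH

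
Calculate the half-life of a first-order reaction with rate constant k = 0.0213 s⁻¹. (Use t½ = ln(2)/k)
32.54 s

t½ = ln(2)/k = 0.6931/0.0213 = 32.54 s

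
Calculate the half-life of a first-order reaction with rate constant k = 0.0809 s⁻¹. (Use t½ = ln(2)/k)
8.57 s

t½ = ln(2)/k = 0.6931/0.0809 = 8.57 s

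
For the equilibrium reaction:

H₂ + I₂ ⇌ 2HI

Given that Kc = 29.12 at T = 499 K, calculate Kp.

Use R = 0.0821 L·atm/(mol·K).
K_p = 29.1200

Δn = (moles gaseous products) − (moles gaseous reactants) = 0
T = 499 K; RT = 0.0821 × 499 = 40.9679
Kp = Kc·(RT)^Δn = 29.12 × (40.9679)^0 = 29.12 × 1 = 29.1200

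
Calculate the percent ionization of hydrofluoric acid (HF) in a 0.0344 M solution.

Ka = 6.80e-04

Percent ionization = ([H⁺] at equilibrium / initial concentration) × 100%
Percent ionization = 13.1%

Let x = [H⁺]. Ka = x²/(C - x) ⇒ x² + (6.80e-04)x - (6.80e-04)(0.0344) = 0. x = 4.5085e-03. Percent = (4.5085e-03/0.0344) × 100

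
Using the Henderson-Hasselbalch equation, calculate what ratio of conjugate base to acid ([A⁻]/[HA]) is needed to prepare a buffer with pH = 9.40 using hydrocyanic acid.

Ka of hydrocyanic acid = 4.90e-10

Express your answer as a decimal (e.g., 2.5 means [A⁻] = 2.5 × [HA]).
[A⁻]/[HA] = 1.231

pKa = −log(4.90e-10) = 9.3098. pH = pKa + log([A⁻]/[HA]). 9.40 = 9.3098 + log(ratio). log(ratio) = 9.40 − 9.3098 = 0.0902. ratio = 10^(0.0902) = 1.231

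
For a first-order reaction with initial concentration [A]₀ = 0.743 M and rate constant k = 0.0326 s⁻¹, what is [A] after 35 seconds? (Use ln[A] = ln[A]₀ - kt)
0.2374 M

ln[A] = ln[A]₀ - k·t = ln(0.743) - (0.0326)·(35) = -0.2971 - 1.1410 = -1.4381
[A] = e^(-1.4381) = 0.2374 M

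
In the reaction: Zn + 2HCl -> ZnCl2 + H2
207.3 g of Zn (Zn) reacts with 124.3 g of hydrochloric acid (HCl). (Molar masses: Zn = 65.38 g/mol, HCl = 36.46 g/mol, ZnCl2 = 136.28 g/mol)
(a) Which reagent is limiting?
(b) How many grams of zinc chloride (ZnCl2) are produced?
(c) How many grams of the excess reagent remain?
(a) HCl, (b) 232.3 g, (c) 95.85 g

Moles of Zn = 207.3 g ÷ 65.38 g/mol = 3.17069 mol
Moles of HCl = 124.3 g ÷ 36.46 g/mol = 3.40922 mol
Moles ÷ coefficient: Zn: 3.17069/1 = 3.171, HCl: 3.40922/2 = 1.705
(a) HCl has the smaller value, so HCl is the limiting reagent.
(b) Moles of ZnCl2 = 3.40922 mol HCl × (1/2) = 1.70461 mol; mass = 1.70461 mol × 136.28 g/mol = 232.3 g
(c) Zn consumed = 3.40922 × (1/2) = 1.70461 mol; remaining = 3.17069 − 1.70461 = 1.46609 mol; mass = 1.46609 mol × 65.38 g/mol = 95.85 g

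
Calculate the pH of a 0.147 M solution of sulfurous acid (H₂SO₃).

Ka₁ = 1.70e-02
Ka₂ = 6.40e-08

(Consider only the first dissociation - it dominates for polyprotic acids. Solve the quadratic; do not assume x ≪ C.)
pH = 1.37

x² + Ka₁·x − Ka₁·C = 0 with Ka₁ = 1.70e-02, C = 0.147.
x = (−Ka₁ + √(Ka₁² + 4·Ka₁·C))/2 = 4.2207e-02 M, so pH = 1.37.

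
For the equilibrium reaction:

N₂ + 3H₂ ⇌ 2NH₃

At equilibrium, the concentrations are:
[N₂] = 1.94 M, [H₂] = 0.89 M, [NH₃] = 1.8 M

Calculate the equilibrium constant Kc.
K_c = 2.3690

Kc = ([NH₃]^2) / ([N₂] × [H₂]^3)
   = ((1.8)^2) / ((1.94)·(0.89)^3)
   = 3.24 / 1.3676 = 2.3690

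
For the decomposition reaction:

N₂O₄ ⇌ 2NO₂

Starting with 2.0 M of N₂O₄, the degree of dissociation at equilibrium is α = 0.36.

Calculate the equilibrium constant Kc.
K_c = 1.6200

x = α·[A]₀ = 0.36 × 2.0 = 0.72 M dissociated.
At eq: [N₂O₄] = 2.0 − 0.72 = 1.28 M; [NO₂] = 2x = 1.44 M.
Kc = [NO₂]²/[N₂O₄] = (1.44)²/1.28 = 1.62.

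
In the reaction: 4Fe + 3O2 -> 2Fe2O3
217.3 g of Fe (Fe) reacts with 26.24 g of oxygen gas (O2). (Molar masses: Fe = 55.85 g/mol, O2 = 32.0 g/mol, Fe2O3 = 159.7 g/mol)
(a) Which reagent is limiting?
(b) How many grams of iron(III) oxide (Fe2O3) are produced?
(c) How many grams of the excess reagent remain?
(a) O2, (b) 87.3 g, (c) 156.2 g

Moles of Fe = 217.3 g ÷ 55.85 g/mol = 3.89078 mol
Moles of O2 = 26.24 g ÷ 32.0 g/mol = 0.82 mol
Moles ÷ coefficient: Fe: 3.89078/4 = 0.9727, O2: 0.82/3 = 0.2733
(a) O2 has the smaller value, so O2 is the limiting reagent.
(b) Moles of Fe2O3 = 0.82 mol O2 × (2/3) = 0.546667 mol; mass = 0.546667 mol × 159.7 g/mol = 87.3 g
(c) Fe consumed = 0.82 × (4/3) = 1.09333 mol; remaining = 3.89078 − 1.09333 = 2.79745 mol; mass = 2.79745 mol × 55.85 g/mol = 156.2 g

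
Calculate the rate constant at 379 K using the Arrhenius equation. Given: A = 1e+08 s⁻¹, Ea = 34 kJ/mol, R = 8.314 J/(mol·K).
2.06e+03 s⁻¹

k = A·exp(-Ea/(R·T)) = 1e+08·exp(-34000/(8.314·379)) = 1e+08·exp(-10.7902) = 1e+08·2.0600e-05 = 2.06e+03 s⁻¹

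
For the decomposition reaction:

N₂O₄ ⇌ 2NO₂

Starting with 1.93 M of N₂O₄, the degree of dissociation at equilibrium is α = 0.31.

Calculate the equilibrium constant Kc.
K_c = 1.0752

x = α·[A]₀ = 0.31 × 1.93 = 0.5983 M dissociated.
At eq: [N₂O₄] = 1.93 − 0.5983 = 1.332 M; [NO₂] = 2x = 1.197 M.
Kc = [NO₂]²/[N₂O₄] = (1.197)²/1.332 = 1.075.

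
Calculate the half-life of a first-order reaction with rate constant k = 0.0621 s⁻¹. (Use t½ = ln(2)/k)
11.16 s

t½ = ln(2)/k = 0.6931/0.0621 = 11.16 s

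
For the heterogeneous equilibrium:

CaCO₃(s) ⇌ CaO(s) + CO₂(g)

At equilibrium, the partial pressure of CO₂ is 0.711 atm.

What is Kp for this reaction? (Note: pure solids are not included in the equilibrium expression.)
K_p = 0.711

Solids (CaCO₃, CaO) have activity 1 and are excluded.
Kp = P(CO₂) = 0.711.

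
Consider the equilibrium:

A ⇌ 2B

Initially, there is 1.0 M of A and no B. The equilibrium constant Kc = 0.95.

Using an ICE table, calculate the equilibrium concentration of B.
[B] = 0.766 M

ICE: [A] = 1.0 − x, [B] = 2x.
Kc = (2x)²/(1.0 − x) = 0.95 ⇒ 4x² + 0.95x − 0.95 = 0.
x = (−0.95 + √(0.95² + 4·4·0.95))/(2·4) = (−0.95 + √16.102)/8 = 0.38285.
[B] = 2x = 0.766 M.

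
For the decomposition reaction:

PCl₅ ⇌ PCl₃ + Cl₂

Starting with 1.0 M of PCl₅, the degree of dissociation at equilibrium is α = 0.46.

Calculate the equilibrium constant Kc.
K_c = 0.3919

x = α·[A]₀ = 0.46 × 1.0 = 0.46 M dissociated.
At eq: [PCl₅] = 1.0 − 0.46 = 0.54 M; [PCl₃] = [Cl₂] = x = 0.46 M.
Kc = [PCl₃][Cl₂]/[PCl₅] = (0.46)²/0.54 = 0.3919.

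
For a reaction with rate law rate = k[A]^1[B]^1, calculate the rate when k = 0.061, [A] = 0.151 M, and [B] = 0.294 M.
0.002708 M/s

rate = k·[A]^1·[B]^1 = 0.061·(0.151)^1·(0.294)^1 = 0.061·0.151·0.294 = 0.002708 M/s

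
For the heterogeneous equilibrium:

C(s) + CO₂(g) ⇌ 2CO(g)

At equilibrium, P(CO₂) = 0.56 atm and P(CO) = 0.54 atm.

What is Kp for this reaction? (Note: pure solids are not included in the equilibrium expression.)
K_p = 0.521

Solid C is excluded.
Kp = P(CO)²/P(CO₂) = (0.54)²/0.56 = 0.2916/0.56 = 0.521.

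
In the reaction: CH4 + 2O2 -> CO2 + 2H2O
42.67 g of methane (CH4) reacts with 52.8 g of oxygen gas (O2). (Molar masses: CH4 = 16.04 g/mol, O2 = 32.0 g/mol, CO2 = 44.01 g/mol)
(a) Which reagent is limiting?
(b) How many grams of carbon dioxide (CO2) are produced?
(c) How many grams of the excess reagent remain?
(a) O2, (b) 36.31 g, (c) 29.44 g

Moles of CH4 = 42.67 g ÷ 16.04 g/mol = 2.66022 mol
Moles of O2 = 52.8 g ÷ 32.0 g/mol = 1.65 mol
Moles ÷ coefficient: CH4: 2.66022/1 = 2.66, O2: 1.65/2 = 0.825
(a) O2 has the smaller value, so O2 is the limiting reagent.
(b) Moles of CO2 = 1.65 mol O2 × (1/2) = 0.825 mol; mass = 0.825 mol × 44.01 g/mol = 36.31 g
(c) CH4 consumed = 1.65 × (1/2) = 0.825 mol; remaining = 2.66022 − 0.825 = 1.83522 mol; mass = 1.83522 mol × 16.04 g/mol = 29.44 g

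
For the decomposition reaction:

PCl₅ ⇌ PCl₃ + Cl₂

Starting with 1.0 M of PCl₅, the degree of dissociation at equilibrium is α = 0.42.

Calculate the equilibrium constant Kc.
K_c = 0.3041

x = α·[A]₀ = 0.42 × 1.0 = 0.42 M dissociated.
At eq: [PCl₅] = 1.0 − 0.42 = 0.58 M; [PCl₃] = [Cl₂] = x = 0.42 M.
Kc = [PCl₃][Cl₂]/[PCl₅] = (0.42)²/0.58 = 0.3041.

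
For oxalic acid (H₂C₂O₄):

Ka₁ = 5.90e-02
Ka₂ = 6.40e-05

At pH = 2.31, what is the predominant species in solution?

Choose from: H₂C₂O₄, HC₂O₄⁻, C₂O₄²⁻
HC₂O₄⁻

pKa1 = 1.23, pKa2 = 4.19. Each pKa is the crossover between adjacent species; pH = 2.31 lies in the region where HC₂O₄⁻ predominates.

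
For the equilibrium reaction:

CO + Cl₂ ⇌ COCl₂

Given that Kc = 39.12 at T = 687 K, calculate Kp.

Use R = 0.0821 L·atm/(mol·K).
K_p = 0.6936

Δn = (moles gaseous products) − (moles gaseous reactants) = -1
T = 687 K; RT = 0.0821 × 687 = 56.4027
Kp = Kc·(RT)^Δn = 39.12 × (56.4027)^-1 = 39.12 × 0.0177296 = 0.6936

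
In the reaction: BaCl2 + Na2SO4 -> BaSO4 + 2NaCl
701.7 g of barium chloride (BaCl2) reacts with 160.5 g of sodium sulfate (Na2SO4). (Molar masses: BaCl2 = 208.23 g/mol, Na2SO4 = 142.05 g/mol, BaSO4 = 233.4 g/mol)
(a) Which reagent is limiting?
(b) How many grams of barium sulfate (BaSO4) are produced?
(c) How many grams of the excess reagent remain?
(a) Na2SO4, (b) 263.7 g, (c) 466.4 g

Moles of BaCl2 = 701.7 g ÷ 208.23 g/mol = 3.36983 mol
Moles of Na2SO4 = 160.5 g ÷ 142.05 g/mol = 1.12988 mol
Moles ÷ coefficient: BaCl2: 3.36983/1 = 3.37, Na2SO4: 1.12988/1 = 1.13
(a) Na2SO4 has the smaller value, so Na2SO4 is the limiting reagent.
(b) Moles of BaSO4 = 1.12988 mol Na2SO4 × (1/1) = 1.12988 mol; mass = 1.12988 mol × 233.4 g/mol = 263.7 g
(c) BaCl2 consumed = 1.12988 × (1/1) = 1.12988 mol; remaining = 3.36983 − 1.12988 = 2.23995 mol; mass = 2.23995 mol × 208.23 g/mol = 466.4 g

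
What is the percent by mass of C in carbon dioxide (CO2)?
Mass of C in formula = 12.01 × 1 = 12.01 g/mol
Molar mass = 44.01 g/mol
% C = (12.01/44.01) × 100% = 27.29%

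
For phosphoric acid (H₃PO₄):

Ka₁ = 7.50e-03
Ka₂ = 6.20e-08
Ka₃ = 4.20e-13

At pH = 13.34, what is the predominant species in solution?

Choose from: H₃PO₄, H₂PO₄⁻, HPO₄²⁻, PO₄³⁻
PO₄³⁻

pKa1 = 2.12, pKa2 = 7.21, pKa3 = 12.38. Each pKa is the crossover between adjacent species; pH = 13.34 lies in the region where PO₄³⁻ predominates.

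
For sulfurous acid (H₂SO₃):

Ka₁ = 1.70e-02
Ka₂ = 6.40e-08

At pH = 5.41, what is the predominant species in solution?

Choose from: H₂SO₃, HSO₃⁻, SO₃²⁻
HSO₃⁻

pKa1 = 1.77, pKa2 = 7.19. Each pKa is the crossover between adjacent species; pH = 5.41 lies in the region where HSO₃⁻ predominates.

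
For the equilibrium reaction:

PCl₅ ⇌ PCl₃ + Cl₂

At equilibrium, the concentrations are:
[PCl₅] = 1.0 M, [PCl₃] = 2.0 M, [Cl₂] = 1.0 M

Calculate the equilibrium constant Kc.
K_c = 2.0000

Kc = ([PCl₃] × [Cl₂]) / ([PCl₅])
   = ((2.0)·(1.0)) / ((1.0))
   = 2 / 1 = 2.0000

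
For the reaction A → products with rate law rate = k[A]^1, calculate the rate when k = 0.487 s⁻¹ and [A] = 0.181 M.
0.08815 M/s

rate = k·[A]^1 = 0.487·(0.181)^1 = 0.487·0.181 = 0.08815 M/s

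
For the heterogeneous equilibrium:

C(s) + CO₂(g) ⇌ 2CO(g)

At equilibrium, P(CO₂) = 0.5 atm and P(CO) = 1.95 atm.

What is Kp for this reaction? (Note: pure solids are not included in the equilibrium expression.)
K_p = 7.605

Solid C is excluded.
Kp = P(CO)²/P(CO₂) = (1.95)²/0.5 = 3.802/0.5 = 7.605.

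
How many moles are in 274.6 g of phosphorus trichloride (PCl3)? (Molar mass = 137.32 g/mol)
Moles = 274.6 g ÷ 137.32 g/mol = 2 mol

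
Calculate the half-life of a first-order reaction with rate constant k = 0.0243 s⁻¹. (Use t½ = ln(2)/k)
28.52 s

t½ = ln(2)/k = 0.6931/0.0243 = 28.52 s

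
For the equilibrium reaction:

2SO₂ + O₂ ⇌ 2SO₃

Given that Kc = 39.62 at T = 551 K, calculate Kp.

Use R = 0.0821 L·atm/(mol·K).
K_p = 0.8758

Δn = (moles gaseous products) − (moles gaseous reactants) = -1
T = 551 K; RT = 0.0821 × 551 = 45.2371
Kp = Kc·(RT)^Δn = 39.62 × (45.2371)^-1 = 39.62 × 0.0221057 = 0.8758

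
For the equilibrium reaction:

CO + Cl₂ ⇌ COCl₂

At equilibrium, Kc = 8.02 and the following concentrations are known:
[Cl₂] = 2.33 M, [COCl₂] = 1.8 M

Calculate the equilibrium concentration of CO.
[CO] = 0.0963 M

Kc = ([COCl₂]) / ([CO] × [Cl₂]) = 8.02
[CO]^1 = (product terms)/(Kc · other reactant terms) = 1.8 / (8.02 · 2.33) = 0.096326
[CO] = 0.0963 M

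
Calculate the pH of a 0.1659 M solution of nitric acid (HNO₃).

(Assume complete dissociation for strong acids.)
pH = 0.78

[H⁺] = 0.1659 M for strong acid. pH = -log[H⁺] = -log(0.1659)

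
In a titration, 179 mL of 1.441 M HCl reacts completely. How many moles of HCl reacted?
Moles = Molarity × Volume (L)
Moles = 1.441 M × 0.179 L = 0.2579 mol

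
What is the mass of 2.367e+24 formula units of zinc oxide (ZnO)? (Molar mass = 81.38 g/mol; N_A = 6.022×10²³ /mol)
Moles = 2.367e+24 ÷ 6.022×10²³ = 3.93059 mol
Mass = 3.93059 mol × 81.38 g/mol = 319.9 g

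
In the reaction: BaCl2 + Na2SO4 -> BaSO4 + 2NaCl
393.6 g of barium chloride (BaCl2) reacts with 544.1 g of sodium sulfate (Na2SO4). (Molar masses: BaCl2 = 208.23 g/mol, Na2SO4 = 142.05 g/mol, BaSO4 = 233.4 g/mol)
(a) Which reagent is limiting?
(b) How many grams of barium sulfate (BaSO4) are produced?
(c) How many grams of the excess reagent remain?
(a) BaCl2, (b) 441.2 g, (c) 275.6 g

Moles of BaCl2 = 393.6 g ÷ 208.23 g/mol = 1.89022 mol
Moles of Na2SO4 = 544.1 g ÷ 142.05 g/mol = 3.83034 mol
Moles ÷ coefficient: BaCl2: 1.89022/1 = 1.89, Na2SO4: 3.83034/1 = 3.83
(a) BaCl2 has the smaller value, so BaCl2 is the limiting reagent.
(b) Moles of BaSO4 = 1.89022 mol BaCl2 × (1/1) = 1.89022 mol; mass = 1.89022 mol × 233.4 g/mol = 441.2 g
(c) Na2SO4 consumed = 1.89022 × (1/1) = 1.89022 mol; remaining = 3.83034 − 1.89022 = 1.94012 mol; mass = 1.94012 mol × 142.05 g/mol = 275.6 g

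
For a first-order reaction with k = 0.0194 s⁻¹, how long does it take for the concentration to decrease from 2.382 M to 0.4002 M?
91.94 s

From ln[A] = ln[A]₀ - k·t: t = ln([A]₀/[A])/k = ln(2.382/0.4002)/0.0194 = ln(5.9520)/0.0194 = 1.7837/0.0194 = 91.94 s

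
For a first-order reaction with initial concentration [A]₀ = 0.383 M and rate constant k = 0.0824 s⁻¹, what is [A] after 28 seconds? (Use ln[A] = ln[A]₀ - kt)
0.0381 M

ln[A] = ln[A]₀ - k·t = ln(0.383) - (0.0824)·(28) = -0.9597 - 2.3072 = -3.2669
[A] = e^(-3.2669) = 0.0381 M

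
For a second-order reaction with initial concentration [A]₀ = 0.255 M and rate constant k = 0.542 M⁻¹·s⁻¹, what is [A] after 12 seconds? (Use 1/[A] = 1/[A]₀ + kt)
0.0959 M

1/[A] = 1/[A]₀ + k·t = 1/0.255 + (0.542)·(12) = 3.9216 + 6.5040 = 10.4256
[A] = 1/10.4256 = 0.0959 M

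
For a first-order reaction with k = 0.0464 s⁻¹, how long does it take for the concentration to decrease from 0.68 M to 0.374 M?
12.88 s

From ln[A] = ln[A]₀ - k·t: t = ln([A]₀/[A])/k = ln(0.68/0.374)/0.0464 = ln(1.8182)/0.0464 = 0.5978/0.0464 = 12.88 s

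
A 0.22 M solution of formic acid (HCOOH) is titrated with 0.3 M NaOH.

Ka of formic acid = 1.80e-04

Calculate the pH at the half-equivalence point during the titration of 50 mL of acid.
pH = pKa = 3.74

At the half-equivalence point, [HA] = [A⁻], so by Henderson–Hasselbalch pH = pKa + log(1) = pKa.
pKa = −log(1.80e-04) = 3.74.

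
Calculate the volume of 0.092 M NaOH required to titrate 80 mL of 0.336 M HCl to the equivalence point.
V_{base} = 292.2 mL

At equivalence: moles acid = moles base.
moles HCl = 0.336 M × 0.08 L = 0.02688 mol
V_NaOH = 0.02688 mol ÷ 0.092 M = 0.2922 L = 292.2 mL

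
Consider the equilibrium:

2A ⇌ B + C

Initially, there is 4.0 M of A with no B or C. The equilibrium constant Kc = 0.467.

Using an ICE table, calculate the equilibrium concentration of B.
[B] = 1.155 M

ICE: [A] = 4.0 − 2x, [B] = [C] = x.
Kc = x²/(4.0 − 2x)² = 0.467 ⇒ √Kc = x/(4.0 − 2x).
x = √0.467·4.0/(1 + 2√0.467) = 0.68337·4.0/2.3667 = 1.155.
[B] = x = 1.155 M.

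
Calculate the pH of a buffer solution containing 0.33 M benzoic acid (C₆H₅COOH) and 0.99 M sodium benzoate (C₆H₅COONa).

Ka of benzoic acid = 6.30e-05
pH = 4.68

pKa = -log(6.30e-05) = 4.20. pH = pKa + log([A⁻]/[HA]) = 4.20 + log(0.99/0.33)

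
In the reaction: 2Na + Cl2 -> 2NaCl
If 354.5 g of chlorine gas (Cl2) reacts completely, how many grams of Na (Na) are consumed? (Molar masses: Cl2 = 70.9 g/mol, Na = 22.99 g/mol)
Moles of Cl2 = 354.5 g ÷ 70.9 g/mol = 5 mol
Mole ratio: 2 mol Na / 1 mol Cl2
Moles of Na = 5 × (2/1) = 10 mol
Mass of Na = 10 mol × 22.99 g/mol = 229.9 g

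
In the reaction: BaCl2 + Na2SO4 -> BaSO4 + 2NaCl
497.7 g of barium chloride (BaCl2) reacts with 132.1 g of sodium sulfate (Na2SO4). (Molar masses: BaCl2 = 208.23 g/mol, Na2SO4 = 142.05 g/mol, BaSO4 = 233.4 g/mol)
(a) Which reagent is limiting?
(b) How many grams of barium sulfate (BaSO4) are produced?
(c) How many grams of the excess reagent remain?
(a) Na2SO4, (b) 217.1 g, (c) 304.1 g

Moles of BaCl2 = 497.7 g ÷ 208.23 g/mol = 2.39015 mol
Moles of Na2SO4 = 132.1 g ÷ 142.05 g/mol = 0.929954 mol
Moles ÷ coefficient: BaCl2: 2.39015/1 = 2.39, Na2SO4: 0.929954/1 = 0.93
(a) Na2SO4 has the smaller value, so Na2SO4 is the limiting reagent.
(b) Moles of BaSO4 = 0.929954 mol Na2SO4 × (1/1) = 0.929954 mol; mass = 0.929954 mol × 233.4 g/mol = 217.1 g
(c) BaCl2 consumed = 0.929954 × (1/1) = 0.929954 mol; remaining = 2.39015 − 0.929954 = 1.46019 mol; mass = 1.46019 mol × 208.23 g/mol = 304.1 g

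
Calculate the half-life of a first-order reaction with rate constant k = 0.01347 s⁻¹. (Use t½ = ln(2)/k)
51.46 s

t½ = ln(2)/k = 0.6931/0.01347 = 51.46 s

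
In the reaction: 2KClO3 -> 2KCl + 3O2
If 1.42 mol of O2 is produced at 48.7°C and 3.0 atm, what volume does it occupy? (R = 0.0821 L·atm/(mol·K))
T = 48.7°C + 273.15 = 321.85 K
V = nRT/P = (1.42 × 0.0821 × 321.85) / 3.0
V = 12.51 L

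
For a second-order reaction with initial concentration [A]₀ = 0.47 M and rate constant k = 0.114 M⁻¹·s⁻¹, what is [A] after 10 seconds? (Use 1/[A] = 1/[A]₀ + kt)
0.3060 M

1/[A] = 1/[A]₀ + k·t = 1/0.47 + (0.114)·(10) = 2.1277 + 1.1400 = 3.2677
[A] = 1/3.2677 = 0.3060 M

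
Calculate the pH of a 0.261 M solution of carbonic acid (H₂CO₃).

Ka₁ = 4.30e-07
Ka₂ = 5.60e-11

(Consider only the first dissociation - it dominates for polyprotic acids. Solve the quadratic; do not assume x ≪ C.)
pH = 3.48

x² + Ka₁·x − Ka₁·C = 0 with Ka₁ = 4.30e-07, C = 0.261.
x = (−Ka₁ + √(Ka₁² + 4·Ka₁·C))/2 = 3.3479e-04 M, so pH = 3.48.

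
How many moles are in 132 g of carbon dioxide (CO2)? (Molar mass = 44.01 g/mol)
Moles = 132 g ÷ 44.01 g/mol = 2.999 mol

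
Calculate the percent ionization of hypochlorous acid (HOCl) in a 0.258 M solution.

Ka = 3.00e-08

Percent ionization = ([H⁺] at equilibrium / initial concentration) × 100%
Percent ionization = 0.0341%

Let x = [H⁺]. Ka = x²/(C - x) ⇒ x² + (3.00e-08)x - (3.00e-08)(0.258) = 0. x = 8.7962e-05. Percent = (8.7962e-05/0.258) × 100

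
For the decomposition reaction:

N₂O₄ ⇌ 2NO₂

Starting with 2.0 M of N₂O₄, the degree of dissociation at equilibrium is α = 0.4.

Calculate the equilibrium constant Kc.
K_c = 2.1333

x = α·[A]₀ = 0.4 × 2.0 = 0.8 M dissociated.
At eq: [N₂O₄] = 2.0 − 0.8 = 1.2 M; [NO₂] = 2x = 1.6 M.
Kc = [NO₂]²/[N₂O₄] = (1.6)²/1.2 = 2.133.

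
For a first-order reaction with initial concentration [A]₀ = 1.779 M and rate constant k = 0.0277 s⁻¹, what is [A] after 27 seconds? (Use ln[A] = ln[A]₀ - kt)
0.8421 M

ln[A] = ln[A]₀ - k·t = ln(1.779) - (0.0277)·(27) = 0.5761 - 0.7479 = -0.1718
[A] = e^(-0.1718) = 0.8421 M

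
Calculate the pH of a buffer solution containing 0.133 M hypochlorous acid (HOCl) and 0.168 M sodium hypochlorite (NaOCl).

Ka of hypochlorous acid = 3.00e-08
pH = 7.62

pKa = -log(3.00e-08) = 7.52. pH = pKa + log([A⁻]/[HA]) = 7.52 + log(0.168/0.133)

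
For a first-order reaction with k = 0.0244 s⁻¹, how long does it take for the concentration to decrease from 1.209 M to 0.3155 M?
55.06 s

From ln[A] = ln[A]₀ - k·t: t = ln([A]₀/[A])/k = ln(1.209/0.3155)/0.0244 = ln(3.8320)/0.0244 = 1.3434/0.0244 = 55.06 s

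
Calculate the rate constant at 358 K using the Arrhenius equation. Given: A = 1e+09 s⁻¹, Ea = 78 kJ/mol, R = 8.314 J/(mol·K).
4.16e-03 s⁻¹

k = A·exp(-Ea/(R·T)) = 1e+09·exp(-78000/(8.314·358)) = 1e+09·exp(-26.2060) = 1e+09·4.1577e-12 = 4.16e-03 s⁻¹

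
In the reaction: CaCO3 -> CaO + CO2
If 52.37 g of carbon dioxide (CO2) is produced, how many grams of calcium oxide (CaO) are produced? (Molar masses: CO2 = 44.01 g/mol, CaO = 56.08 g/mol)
Moles of CO2 = 52.37 g ÷ 44.01 g/mol = 1.18996 mol
Mole ratio: 1 mol CaO / 1 mol CO2
Moles of CaO = 1.18996 × (1/1) = 1.18996 mol
Mass of CaO = 1.18996 mol × 56.08 g/mol = 66.73 g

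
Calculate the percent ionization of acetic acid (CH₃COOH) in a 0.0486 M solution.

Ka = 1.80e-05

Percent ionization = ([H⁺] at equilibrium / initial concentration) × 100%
Percent ionization = 1.91%

Let x = [H⁺]. Ka = x²/(C - x) ⇒ x² + (1.80e-05)x - (1.80e-05)(0.0486) = 0. x = 9.2635e-04. Percent = (9.2635e-04/0.0486) × 100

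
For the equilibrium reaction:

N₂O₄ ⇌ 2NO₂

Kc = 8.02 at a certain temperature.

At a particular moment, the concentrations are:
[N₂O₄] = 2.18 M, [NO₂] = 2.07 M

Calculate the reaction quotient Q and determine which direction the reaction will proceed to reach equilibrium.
Q = 1.966, Q < K, reaction proceeds forward (toward products)

Q = ([NO₂]^2) / ([N₂O₄])
  = ((2.07)^2) / ((2.18)) = 4.2849/2.18 = 1.966
Since Q = 1.966 < Kc = 8.02, the reaction proceeds forward (toward products) to reach equilibrium.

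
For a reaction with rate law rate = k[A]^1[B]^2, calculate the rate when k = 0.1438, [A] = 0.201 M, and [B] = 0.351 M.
0.003561 M/s

rate = k·[A]^1·[B]^2 = 0.1438·(0.201)^1·(0.351)^2 = 0.1438·0.201·0.123201 = 0.003561 M/s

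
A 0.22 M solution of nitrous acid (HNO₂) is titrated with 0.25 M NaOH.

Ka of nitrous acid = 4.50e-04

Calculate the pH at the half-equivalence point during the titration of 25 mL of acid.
pH = pKa = 3.35

At the half-equivalence point, [HA] = [A⁻], so by Henderson–Hasselbalch pH = pKa + log(1) = pKa.
pKa = −log(4.50e-04) = 3.35.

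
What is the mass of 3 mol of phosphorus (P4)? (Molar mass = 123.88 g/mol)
Mass = 3 mol × 123.88 g/mol = 371.6 g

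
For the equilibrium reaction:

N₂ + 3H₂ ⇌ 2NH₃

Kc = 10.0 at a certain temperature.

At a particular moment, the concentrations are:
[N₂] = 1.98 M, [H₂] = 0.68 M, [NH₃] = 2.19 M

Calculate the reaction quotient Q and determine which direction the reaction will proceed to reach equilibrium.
Q = 7.704, Q < K, reaction proceeds forward (toward products)

Q = ([NH₃]^2) / ([N₂] × [H₂]^3)
  = ((2.19)^2) / ((1.98)·(0.68)^3) = 4.7961/0.62258 = 7.704
Since Q = 7.704 < Kc = 10.0, the reaction proceeds forward (toward products) to reach equilibrium.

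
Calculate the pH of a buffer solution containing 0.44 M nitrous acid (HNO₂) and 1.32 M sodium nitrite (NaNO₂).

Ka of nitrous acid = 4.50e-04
pH = 3.82

pKa = -log(4.50e-04) = 3.35. pH = pKa + log([A⁻]/[HA]) = 3.35 + log(1.32/0.44)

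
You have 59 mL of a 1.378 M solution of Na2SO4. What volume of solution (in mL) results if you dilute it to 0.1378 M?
Using M₁V₁ = M₂V₂:
1.378 × 59 = 0.1378 × V₂
V₂ = (1.378 × 59) / 0.1378 = 590 mL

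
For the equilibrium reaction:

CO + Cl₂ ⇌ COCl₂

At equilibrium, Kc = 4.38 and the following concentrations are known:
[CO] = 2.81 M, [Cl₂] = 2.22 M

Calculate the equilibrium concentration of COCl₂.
[COCl₂] = 27.3233 M

Kc = ([COCl₂]) / ([CO] × [Cl₂]) = 4.38
[COCl₂]^1 = Kc · (reactant terms)/(other product terms) = 4.38 · 6.2382 / 1 = 27.323
[COCl₂] = 27.3233 M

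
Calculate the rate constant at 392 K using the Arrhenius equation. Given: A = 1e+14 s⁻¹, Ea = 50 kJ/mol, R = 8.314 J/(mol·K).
2.17e+07 s⁻¹

k = A·exp(-Ea/(R·T)) = 1e+14·exp(-50000/(8.314·392)) = 1e+14·exp(-15.3417) = 1e+14·2.1736e-07 = 2.17e+07 s⁻¹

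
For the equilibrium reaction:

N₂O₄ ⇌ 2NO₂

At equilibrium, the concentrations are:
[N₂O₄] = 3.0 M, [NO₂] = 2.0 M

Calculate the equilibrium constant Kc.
K_c = 1.3333

Kc = ([NO₂]^2) / ([N₂O₄])
   = ((2.0)^2) / ((3.0))
   = 4 / 3 = 1.3333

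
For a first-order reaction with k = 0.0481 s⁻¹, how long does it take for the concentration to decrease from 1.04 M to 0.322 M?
24.37 s

From ln[A] = ln[A]₀ - k·t: t = ln([A]₀/[A])/k = ln(1.04/0.322)/0.0481 = ln(3.2298)/0.0481 = 1.1724/0.0481 = 24.37 s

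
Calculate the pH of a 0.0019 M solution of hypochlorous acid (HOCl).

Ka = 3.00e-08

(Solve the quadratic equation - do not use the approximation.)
pH = 5.12

x² + Ka×x - Ka×C = 0. Using quadratic formula: [H⁺] = 7.5348e-06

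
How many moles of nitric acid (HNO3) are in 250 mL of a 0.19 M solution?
Moles = Molarity × Volume (L)
Moles = 0.19 M × 0.25 L = 0.0475 mol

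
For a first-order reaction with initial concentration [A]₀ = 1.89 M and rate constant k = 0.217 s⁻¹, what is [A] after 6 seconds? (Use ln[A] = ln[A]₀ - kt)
0.5141 M

ln[A] = ln[A]₀ - k·t = ln(1.89) - (0.217)·(6) = 0.6366 - 1.3020 = -0.6654
[A] = e^(-0.6654) = 0.5141 M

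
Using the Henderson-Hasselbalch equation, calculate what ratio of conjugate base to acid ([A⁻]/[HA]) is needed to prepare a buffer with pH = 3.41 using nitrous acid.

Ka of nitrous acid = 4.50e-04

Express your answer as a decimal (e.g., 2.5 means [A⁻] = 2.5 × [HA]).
[A⁻]/[HA] = 1.157

pKa = −log(4.50e-04) = 3.3468. pH = pKa + log([A⁻]/[HA]). 3.41 = 3.3468 + log(ratio). log(ratio) = 3.41 − 3.3468 = 0.0632. ratio = 10^(0.0632) = 1.157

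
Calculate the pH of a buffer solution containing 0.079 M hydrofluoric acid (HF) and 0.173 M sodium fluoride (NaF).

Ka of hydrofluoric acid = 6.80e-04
pH = 3.51

pKa = -log(6.80e-04) = 3.17. pH = pKa + log([A⁻]/[HA]) = 3.17 + log(0.173/0.079)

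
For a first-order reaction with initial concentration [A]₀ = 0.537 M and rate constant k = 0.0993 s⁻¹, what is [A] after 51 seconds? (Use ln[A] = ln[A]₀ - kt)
0.0034 M

ln[A] = ln[A]₀ - k·t = ln(0.537) - (0.0993)·(51) = -0.6218 - 5.0643 = -5.6861
[A] = e^(-5.6861) = 0.0034 M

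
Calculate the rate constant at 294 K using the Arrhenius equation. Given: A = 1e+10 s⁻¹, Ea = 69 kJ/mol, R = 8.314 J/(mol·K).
5.50e-03 s⁻¹

k = A·exp(-Ea/(R·T)) = 1e+10·exp(-69000/(8.314·294)) = 1e+10·exp(-28.2288) = 1e+10·5.5006e-13 = 5.50e-03 s⁻¹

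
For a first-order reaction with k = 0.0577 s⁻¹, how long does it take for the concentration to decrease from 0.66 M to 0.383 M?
9.43 s

From ln[A] = ln[A]₀ - k·t: t = ln([A]₀/[A])/k = ln(0.66/0.383)/0.0577 = ln(1.7232)/0.0577 = 0.5442/0.0577 = 9.43 s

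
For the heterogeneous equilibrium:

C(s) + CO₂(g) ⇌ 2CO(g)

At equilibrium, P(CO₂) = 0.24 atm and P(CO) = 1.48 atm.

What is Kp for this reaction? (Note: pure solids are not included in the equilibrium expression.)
K_p = 9.127

Solid C is excluded.
Kp = P(CO)²/P(CO₂) = (1.48)²/0.24 = 2.19/0.24 = 9.127.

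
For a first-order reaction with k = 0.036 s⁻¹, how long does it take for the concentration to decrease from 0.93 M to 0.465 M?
19.25 s

From ln[A] = ln[A]₀ - k·t: t = ln([A]₀/[A])/k = ln(0.93/0.465)/0.036 = ln(2.0000)/0.036 = 0.6931/0.036 = 19.25 s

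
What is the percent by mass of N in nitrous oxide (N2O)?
Mass of N in formula = 14.01 × 2 = 28.02 g/mol
Molar mass = 44.02 g/mol
% N = (28.02/44.02) × 100% = 63.65%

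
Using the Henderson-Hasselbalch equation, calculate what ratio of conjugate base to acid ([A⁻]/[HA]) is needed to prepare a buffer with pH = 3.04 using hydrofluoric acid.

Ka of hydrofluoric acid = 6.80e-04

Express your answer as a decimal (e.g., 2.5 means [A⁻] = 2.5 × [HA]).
[A⁻]/[HA] = 0.746

pKa = −log(6.80e-04) = 3.1675. pH = pKa + log([A⁻]/[HA]). 3.04 = 3.1675 + log(ratio). log(ratio) = 3.04 − 3.1675 = -0.1275. ratio = 10^(-0.1275) = 0.746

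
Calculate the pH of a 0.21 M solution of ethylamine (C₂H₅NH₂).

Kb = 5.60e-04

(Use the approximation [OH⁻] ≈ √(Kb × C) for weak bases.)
pH = 12.04

[OH⁻] = √(Kb × C) = √(5.60e-04 × 0.21) = 1.0844e-02. pOH = 1.96, pH = 14 - pOH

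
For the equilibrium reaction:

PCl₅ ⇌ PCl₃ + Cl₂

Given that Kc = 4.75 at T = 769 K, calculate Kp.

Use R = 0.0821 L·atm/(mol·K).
K_p = 299.8908

Δn = (moles gaseous products) − (moles gaseous reactants) = 1
T = 769 K; RT = 0.0821 × 769 = 63.1349
Kp = Kc·(RT)^Δn = 4.75 × (63.1349)^1 = 4.75 × 63.1349 = 299.8908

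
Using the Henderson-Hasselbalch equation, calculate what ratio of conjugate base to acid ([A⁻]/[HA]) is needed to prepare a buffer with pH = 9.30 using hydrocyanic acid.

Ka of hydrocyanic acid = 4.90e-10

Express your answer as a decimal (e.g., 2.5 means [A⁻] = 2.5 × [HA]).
[A⁻]/[HA] = 0.978

pKa = −log(4.90e-10) = 9.3098. pH = pKa + log([A⁻]/[HA]). 9.30 = 9.3098 + log(ratio). log(ratio) = 9.30 − 9.3098 = -0.0098. ratio = 10^(-0.0098) = 0.978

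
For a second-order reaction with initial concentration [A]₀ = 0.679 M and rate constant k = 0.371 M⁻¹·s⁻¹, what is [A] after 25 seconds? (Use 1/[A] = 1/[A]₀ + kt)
0.0930 M

1/[A] = 1/[A]₀ + k·t = 1/0.679 + (0.371)·(25) = 1.4728 + 9.2750 = 10.7478
[A] = 1/10.7478 = 0.0930 M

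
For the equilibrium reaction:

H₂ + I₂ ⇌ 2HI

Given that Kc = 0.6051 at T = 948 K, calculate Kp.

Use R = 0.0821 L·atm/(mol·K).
K_p = 0.6051

Δn = (moles gaseous products) − (moles gaseous reactants) = 0
T = 948 K; RT = 0.0821 × 948 = 77.8308
Kp = Kc·(RT)^Δn = 0.6051 × (77.8308)^0 = 0.6051 × 1 = 0.6051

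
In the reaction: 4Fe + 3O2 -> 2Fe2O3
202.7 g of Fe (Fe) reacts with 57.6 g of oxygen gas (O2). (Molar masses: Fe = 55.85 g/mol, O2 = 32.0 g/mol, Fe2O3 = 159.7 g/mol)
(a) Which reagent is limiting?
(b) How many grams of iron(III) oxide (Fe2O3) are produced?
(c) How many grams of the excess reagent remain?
(a) O2, (b) 191.6 g, (c) 68.66 g

Moles of Fe = 202.7 g ÷ 55.85 g/mol = 3.62936 mol
Moles of O2 = 57.6 g ÷ 32.0 g/mol = 1.8 mol
Moles ÷ coefficient: Fe: 3.62936/4 = 0.9073, O2: 1.8/3 = 0.6
(a) O2 has the smaller value, so O2 is the limiting reagent.
(b) Moles of Fe2O3 = 1.8 mol O2 × (2/3) = 1.2 mol; mass = 1.2 mol × 159.7 g/mol = 191.6 g
(c) Fe consumed = 1.8 × (4/3) = 2.4 mol; remaining = 3.62936 − 2.4 = 1.22936 mol; mass = 1.22936 mol × 55.85 g/mol = 68.66 g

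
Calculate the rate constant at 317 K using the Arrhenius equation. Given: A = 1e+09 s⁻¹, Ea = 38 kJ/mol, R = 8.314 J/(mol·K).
5.47e+02 s⁻¹

k = A·exp(-Ea/(R·T)) = 1e+09·exp(-38000/(8.314·317)) = 1e+09·exp(-14.4183) = 1e+09·5.4728e-07 = 5.47e+02 s⁻¹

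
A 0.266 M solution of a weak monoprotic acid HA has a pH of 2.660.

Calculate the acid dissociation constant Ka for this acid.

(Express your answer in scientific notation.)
K_a = 1.81e-05

[H⁺] = 10^(−pH) = 10^(−2.660) = 2.188e-03 M. For HA ⇌ H⁺ + A⁻, Ka = x²/(C − x) = (2.188e-03)²/(0.266 − 2.188e-03) = 1.81e-05.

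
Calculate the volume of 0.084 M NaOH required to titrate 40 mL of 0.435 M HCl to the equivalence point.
V_{base} = 207.1 mL

At equivalence: moles acid = moles base.
moles HCl = 0.435 M × 0.04 L = 0.0174 mol
V_NaOH = 0.0174 mol ÷ 0.084 M = 0.2071 L = 207.1 mL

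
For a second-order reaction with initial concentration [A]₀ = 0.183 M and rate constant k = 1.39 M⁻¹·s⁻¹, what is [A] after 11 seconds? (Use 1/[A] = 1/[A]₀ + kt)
0.0482 M

1/[A] = 1/[A]₀ + k·t = 1/0.183 + (1.39)·(11) = 5.4645 + 15.2900 = 20.7545
[A] = 1/20.7545 = 0.0482 M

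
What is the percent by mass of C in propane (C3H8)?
Mass of C in formula = 12.01 × 3 = 36.03 g/mol
Molar mass = 44.09 g/mol
% C = (36.03/44.09) × 100% = 81.72%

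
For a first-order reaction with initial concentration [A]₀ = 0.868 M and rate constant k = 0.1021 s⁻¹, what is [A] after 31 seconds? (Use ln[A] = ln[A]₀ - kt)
0.0366 M

ln[A] = ln[A]₀ - k·t = ln(0.868) - (0.1021)·(31) = -0.1416 - 3.1651 = -3.3067
[A] = e^(-3.3067) = 0.0366 M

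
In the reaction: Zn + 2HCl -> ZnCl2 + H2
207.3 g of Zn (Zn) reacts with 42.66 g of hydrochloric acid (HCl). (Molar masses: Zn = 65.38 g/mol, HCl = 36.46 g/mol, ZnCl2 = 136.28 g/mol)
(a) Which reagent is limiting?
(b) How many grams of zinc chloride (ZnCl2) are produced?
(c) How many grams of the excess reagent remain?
(a) HCl, (b) 79.73 g, (c) 169.1 g

Moles of Zn = 207.3 g ÷ 65.38 g/mol = 3.17069 mol
Moles of HCl = 42.66 g ÷ 36.46 g/mol = 1.17005 mol
Moles ÷ coefficient: Zn: 3.17069/1 = 3.171, HCl: 1.17005/2 = 0.585
(a) HCl has the smaller value, so HCl is the limiting reagent.
(b) Moles of ZnCl2 = 1.17005 mol HCl × (1/2) = 0.585025 mol; mass = 0.585025 mol × 136.28 g/mol = 79.73 g
(c) Zn consumed = 1.17005 × (1/2) = 0.585025 mol; remaining = 3.17069 − 0.585025 = 2.58567 mol; mass = 2.58567 mol × 65.38 g/mol = 169.1 g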